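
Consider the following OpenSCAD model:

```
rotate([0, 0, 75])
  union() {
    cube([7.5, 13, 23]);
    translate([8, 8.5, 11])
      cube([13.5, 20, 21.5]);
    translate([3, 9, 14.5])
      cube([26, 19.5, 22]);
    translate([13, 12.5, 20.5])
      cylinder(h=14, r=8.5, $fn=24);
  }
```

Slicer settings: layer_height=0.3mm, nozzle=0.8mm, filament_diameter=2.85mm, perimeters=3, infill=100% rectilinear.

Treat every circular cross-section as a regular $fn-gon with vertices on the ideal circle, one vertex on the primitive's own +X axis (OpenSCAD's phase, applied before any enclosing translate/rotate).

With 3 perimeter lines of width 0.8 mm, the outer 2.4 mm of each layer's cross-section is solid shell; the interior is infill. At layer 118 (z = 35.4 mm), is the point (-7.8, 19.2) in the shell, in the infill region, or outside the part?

infill

At z = 35.4 mm: the cube is absent (z outside [0, 23]); the cube at (8, 8.5) is not intersected at this z (z outside [11, 32.5]); the cube at (3, 9) (footprint 26×19.5) is included at this height; the cylinder at (13, 12.5) is absent (z outside [20.5, 34.5]); Combining (union): only the 26×19.5 cube at (3, 9) is present, so the union is just that shape — 1 connected region; (rotated 75° about Z; rotation is an isometry so areas/perimeters/island counts are preserved). Overall, the cross-section is a single solid region. Undo the 75° rotation: the query point maps to (16.527, 12.504) in the un-rotated model frame. The nearest boundary edge runs (3.00, 9.00)→(29.00, 9.00); distance from the point to it = 3.50 mm. The point is inside the cross-section and 3.50 mm from the nearest boundary — more than the 2.4 mm shell width (3 × 0.8), so it's in the infill interior.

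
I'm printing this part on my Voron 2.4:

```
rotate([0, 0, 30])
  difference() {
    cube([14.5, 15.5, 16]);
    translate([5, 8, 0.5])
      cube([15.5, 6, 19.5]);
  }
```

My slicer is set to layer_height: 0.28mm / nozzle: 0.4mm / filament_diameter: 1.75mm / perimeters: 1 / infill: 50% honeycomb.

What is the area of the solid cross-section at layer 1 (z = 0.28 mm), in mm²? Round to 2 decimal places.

At z = 0.28 mm: the 14.5×15.5 cube contributes its full rectangle (area 224.75 mm²); the cube at (5, 8) is not intersected at this z (z outside [0.5, 20]); After the difference (first − rest): none of the subtracted shapes is present at this height, so the 14.5×15.5 cube is unchanged — area = 224.75 mm²; (whole slice rotated 30° about Z — lengths, areas and connectivity unchanged). Overall, the cross-section is a single solid region. Net area = 224.75 mm².

224.75 mm²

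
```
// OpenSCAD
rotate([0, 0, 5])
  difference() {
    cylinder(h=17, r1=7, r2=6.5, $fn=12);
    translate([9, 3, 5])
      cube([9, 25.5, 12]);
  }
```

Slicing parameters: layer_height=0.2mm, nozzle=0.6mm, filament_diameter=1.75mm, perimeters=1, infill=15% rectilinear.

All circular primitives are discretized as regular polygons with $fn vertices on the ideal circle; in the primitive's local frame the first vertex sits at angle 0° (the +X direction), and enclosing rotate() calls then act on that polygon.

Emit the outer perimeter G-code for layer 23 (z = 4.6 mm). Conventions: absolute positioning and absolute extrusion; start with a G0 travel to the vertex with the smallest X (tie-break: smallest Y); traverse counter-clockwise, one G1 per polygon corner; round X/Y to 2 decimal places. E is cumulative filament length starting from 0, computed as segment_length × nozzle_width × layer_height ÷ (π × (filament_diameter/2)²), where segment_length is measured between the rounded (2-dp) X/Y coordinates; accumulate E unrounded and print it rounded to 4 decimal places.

At z = 4.6 mm: the cone (r1=7→r2=6.5) has section circumradius 6.865 here — a regular 12-gon; the cube at (9, 3) is absent (z outside [5, 17]); After the difference (first − rest): none of the subtracted shapes is present at this height, so the cone is unchanged — 1 connected region; (whole slice rotated 5° about Z — lengths, areas and connectivity unchanged). The outline is a single polygon with 12 vertices. Extrusion per mm of travel: 0.6 × 0.2 / (π × 0.875²) = 0.049890. Accumulating E over each segment gives final E = 2.1272.

G0 X-6.84 Y-0.60 Z4.60
G1 X-5.62 Y-3.94 E0.1774
G1 X-2.90 Y-6.22 E0.3545
G1 X0.60 Y-6.84 E0.5318
G1 X3.94 Y-5.62 E0.7092
G1 X6.22 Y-2.90 E0.8863
G1 X6.84 Y0.60 E1.0636
G1 X5.62 Y3.94 E1.2410
G1 X2.90 Y6.22 E1.4181
G1 X-0.60 Y6.84 E1.5954
G1 X-3.94 Y5.62 E1.7728
G1 X-6.22 Y2.90 E1.9499
G1 X-6.84 Y-0.60 E2.1272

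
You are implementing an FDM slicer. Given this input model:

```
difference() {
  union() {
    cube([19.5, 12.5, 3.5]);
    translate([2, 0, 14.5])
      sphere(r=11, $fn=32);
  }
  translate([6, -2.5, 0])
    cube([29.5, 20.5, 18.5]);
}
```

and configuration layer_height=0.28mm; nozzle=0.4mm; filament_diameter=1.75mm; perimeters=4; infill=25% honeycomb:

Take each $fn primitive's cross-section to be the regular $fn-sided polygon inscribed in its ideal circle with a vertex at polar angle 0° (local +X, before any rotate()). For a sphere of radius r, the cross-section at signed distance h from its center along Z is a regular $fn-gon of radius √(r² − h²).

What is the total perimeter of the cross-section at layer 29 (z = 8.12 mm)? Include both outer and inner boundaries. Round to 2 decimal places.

58.81 mm

At z = 8.12 mm: the cube does not reach this height (z outside [0, 3.5]); the r=11 sphere at (2, 0) contributes a regular 32-gon of circumradius √(11²−6.38²) = 8.961 (perimeter = 2·32·8.961·sin(180°/32) = 56.21 mm); Merging all regions: only the r=11 sphere at (2, 0) is present, so the union is just that shape — boundary = 56.21 mm; the cube at (6, -2.5) (footprint 29.5×20.5) is included at this height (perimeter 100.00 mm); Subtracting the remaining from the first: starting from that combined region, the 29.5×20.5 cube at (6, -2.5) partially overlaps it — only the 40.20 mm² overlap (of its 604.75 mm²) is removed, clipping the outline — boundary = 58.81 mm. Overall, the cross-section is a single solid region. Total boundary length (outer) = 58.81 mm.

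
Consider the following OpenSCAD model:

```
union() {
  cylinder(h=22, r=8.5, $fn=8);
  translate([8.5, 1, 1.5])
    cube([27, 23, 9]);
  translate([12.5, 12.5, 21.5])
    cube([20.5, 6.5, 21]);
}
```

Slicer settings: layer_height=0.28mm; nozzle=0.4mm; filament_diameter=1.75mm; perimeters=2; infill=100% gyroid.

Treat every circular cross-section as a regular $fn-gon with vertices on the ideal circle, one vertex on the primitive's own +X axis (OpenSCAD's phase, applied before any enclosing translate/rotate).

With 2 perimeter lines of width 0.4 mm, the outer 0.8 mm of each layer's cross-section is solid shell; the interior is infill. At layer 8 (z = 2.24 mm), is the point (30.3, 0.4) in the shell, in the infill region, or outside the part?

outside

At z = 2.24 mm: the cylinder: section is a regular 8-gon, circumradius r=8.5; the cube at (8.5, 1) (footprint 27×23) is included at this height; the cube at (12.5, 12.5) is not intersected at this z (z outside [21.5, 42.5]); Combining (union): the 2 present regions are separate (no shared area or edge), so areas and boundary lengths simply add and each stays a separate island — 2 connected regions. Overall, the cross-section has 2 separate islands. The nearest boundary edge runs (35.50, 1.00)→(8.50, 1.00); distance from the point to it = 0.60 mm. The point is not inside any of the regions above, so it lies outside the cross-section (0.60 mm from the nearest boundary).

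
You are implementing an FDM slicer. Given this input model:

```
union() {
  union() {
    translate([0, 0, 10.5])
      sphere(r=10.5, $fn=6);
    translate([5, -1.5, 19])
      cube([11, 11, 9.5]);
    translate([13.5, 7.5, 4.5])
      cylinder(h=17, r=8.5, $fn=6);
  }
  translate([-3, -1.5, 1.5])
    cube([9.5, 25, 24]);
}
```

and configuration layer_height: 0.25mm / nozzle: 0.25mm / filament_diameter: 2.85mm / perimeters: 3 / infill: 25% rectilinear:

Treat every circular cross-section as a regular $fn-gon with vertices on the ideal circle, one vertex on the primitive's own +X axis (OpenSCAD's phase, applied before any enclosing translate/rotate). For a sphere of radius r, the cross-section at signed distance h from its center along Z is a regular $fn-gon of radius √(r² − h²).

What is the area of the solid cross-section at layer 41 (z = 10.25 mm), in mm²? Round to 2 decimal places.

At z = 10.25 mm: the r=10.5 sphere contributes a regular 6-gon of circumradius √(10.5²−0.25²) = 10.497 (area = (6/2)·10.497²·sin(360°/6) = 286.28 mm²); the cube at (5, -1.5) does not reach this height (z outside [19, 28.5]); the cylinder at (13.5, 7.5): section is a regular 6-gon, circumradius r=8.5 (area = (6/2)·8.500²·sin(360°/6) = 187.71 mm²); Merging all regions: the regions partially overlap — summed areas 473.99 mm² minus the doubly-counted overlap 9.18 mm² gives 464.81 mm² — area = 464.81 mm²; the cube at (-3, -1.5) (footprint 9.5×25) is included at this height (area 237.50 mm²); Taking the union: the regions partially overlap — summed areas 702.31 mm² minus the doubly-counted overlap 100.71 mm² gives 601.60 mm² — area = 601.60 mm². Overall, the cross-section is a single solid region. Net area = 601.60 mm².

601.60 mm²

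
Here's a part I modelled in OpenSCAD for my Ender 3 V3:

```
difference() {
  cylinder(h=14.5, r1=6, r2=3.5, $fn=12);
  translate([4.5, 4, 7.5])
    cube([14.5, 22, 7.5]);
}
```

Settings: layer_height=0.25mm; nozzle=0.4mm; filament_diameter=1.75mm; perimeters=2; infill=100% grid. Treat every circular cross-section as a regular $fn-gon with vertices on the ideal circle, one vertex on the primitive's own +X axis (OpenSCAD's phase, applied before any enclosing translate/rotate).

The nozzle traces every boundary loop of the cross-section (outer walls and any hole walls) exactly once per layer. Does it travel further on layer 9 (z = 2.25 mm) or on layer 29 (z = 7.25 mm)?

layer 9 (z = 2.25 mm)

Layer 9 (z = 2.25): the cone contributes a regular 12-gon of circumradius 5.612 (interpolated between r1=6 and r2=3.5 at t=0.155) (perimeter = 2·12·5.612·sin(180°/12) = 34.86 mm); the cube at (4.5, 4) does not reach this height (z outside [7.5, 15]); Taking the first minus the rest: none of the subtracted shapes is present at this height, so the cone is unchanged — boundary = 34.86 mm. So its perimeter = 34.86 mm. Layer 29 (z = 7.25): the cone (r1=6→r2=3.5) has section circumradius 4.750 here — a regular 12-gon (perimeter = 2·12·4.750·sin(180°/12) = 29.51 mm); the cube at (4.5, 4) is not intersected at this z (z outside [7.5, 15]); Taking the first minus the rest: none of the subtracted shapes is present at this height, so the cone is unchanged — boundary = 29.51 mm. So its perimeter = 29.51 mm. Layer 9 is larger (34.86 vs 29.51 mm).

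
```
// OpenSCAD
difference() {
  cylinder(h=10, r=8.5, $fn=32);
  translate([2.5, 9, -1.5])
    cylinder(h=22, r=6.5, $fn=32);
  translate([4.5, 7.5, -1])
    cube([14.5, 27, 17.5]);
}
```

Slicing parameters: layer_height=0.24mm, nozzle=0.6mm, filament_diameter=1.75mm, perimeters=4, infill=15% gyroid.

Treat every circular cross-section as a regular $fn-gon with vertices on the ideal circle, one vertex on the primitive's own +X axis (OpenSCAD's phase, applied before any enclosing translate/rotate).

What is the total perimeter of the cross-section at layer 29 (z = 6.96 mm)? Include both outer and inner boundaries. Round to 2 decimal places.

54.73 mm

At z = 6.96 mm: the r=8.5 cylinder contributes a regular 32-gon of circumradius 8.5 (perimeter = 2·32·8.500·sin(180°/32) = 53.32 mm); the r=6.5 cylinder at (2.5, 9) gives a regular 32-gon of circumradius 6.5 (constant along its height) (perimeter = 2·32·6.500·sin(180°/32) = 40.78 mm); the cube at (4.5, 7.5) (footprint 14.5×27) is included at this height (perimeter 83.00 mm); Subtracting the remaining from the first: starting from the r=8.5 cylinder, the r=6.5 cylinder at (2.5, 9) partially overlaps it — only the 44.93 mm² overlap (of its 131.88 mm²) is removed, clipping the outline; the 14.5×27 cube at (4.5, 7.5) misses the remaining region (no effect) — boundary = 54.73 mm. Overall, the cross-section is a single solid region. Total boundary length (outer) = 54.73 mm.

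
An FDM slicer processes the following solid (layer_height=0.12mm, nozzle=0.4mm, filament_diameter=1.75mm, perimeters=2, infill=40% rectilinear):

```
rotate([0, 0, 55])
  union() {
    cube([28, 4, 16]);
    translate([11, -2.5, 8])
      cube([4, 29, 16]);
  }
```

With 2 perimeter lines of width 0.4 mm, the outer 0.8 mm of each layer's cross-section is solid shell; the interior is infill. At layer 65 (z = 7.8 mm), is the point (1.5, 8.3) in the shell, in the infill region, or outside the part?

shell

At z = 7.8 mm: the cube (footprint 28×4) is included at this height; the cube at (11, -2.5) is not intersected at this z (z outside [8, 24]); Taking the union: only the 28×4 cube is present, so the union is just that shape — 1 connected region; (whole slice rotated 55° about Z — lengths, areas and connectivity unchanged). Overall, the cross-section is a single solid region. Undo the 55° rotation: the query point maps to (7.659, 3.532) in the un-rotated model frame. The nearest boundary edge runs (28.00, 4.00)→(0.00, 4.00); distance from the point to it = 0.47 mm. The point is inside the cross-section, 0.47 mm from the nearest boundary — within the 0.8 mm shell band (2 × 0.4).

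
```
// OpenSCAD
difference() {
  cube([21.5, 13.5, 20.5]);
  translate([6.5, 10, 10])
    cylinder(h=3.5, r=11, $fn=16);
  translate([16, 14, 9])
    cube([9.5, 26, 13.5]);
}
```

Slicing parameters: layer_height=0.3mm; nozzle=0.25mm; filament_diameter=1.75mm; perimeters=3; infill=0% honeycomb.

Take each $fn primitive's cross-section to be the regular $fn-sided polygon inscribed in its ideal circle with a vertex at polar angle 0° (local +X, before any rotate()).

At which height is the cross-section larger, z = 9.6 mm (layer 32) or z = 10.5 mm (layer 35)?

Layer 32 (z = 9.6): the cube is present — its section is the full 21.5×13.5 rectangle (area 290.25 mm²); the cylinder at (6.5, 10) is not intersected at this z (z outside [10, 13.5]); the 9.5×26 cube at (16, 14) contributes its full rectangle (area 247.00 mm²); Subtracting the remaining from the first: starting from the 21.5×13.5 cube (290.25 mm²), the 9.5×26 cube at (16, 14) misses the remaining region (no effect) — area = 290.25 mm². So its area = 290.25 mm². Layer 35 (z = 10.5): the 21.5×13.5 cube contributes its full rectangle (area 290.25 mm²); the r=11 cylinder at (6.5, 10) contributes a regular 16-gon of circumradius 11 (area = (16/2)·11.000²·sin(360°/16) = 370.44 mm²); the cube at (16, 14) (footprint 9.5×26) is included at this height (area 247.00 mm²); After the difference (first − rest): starting from the 21.5×13.5 cube (290.25 mm²), the r=11 cylinder at (6.5, 10) partially overlaps it — only the 213.77 mm² overlap (of its 370.44 mm²) is removed, clipping the outline; the 9.5×26 cube at (16, 14) misses the remaining region (no effect) — area = 76.48 mm². So its area = 76.48 mm². Layer 32 is larger (290.25 vs 76.48 mm²).

layer 32 (z = 9.6 mm)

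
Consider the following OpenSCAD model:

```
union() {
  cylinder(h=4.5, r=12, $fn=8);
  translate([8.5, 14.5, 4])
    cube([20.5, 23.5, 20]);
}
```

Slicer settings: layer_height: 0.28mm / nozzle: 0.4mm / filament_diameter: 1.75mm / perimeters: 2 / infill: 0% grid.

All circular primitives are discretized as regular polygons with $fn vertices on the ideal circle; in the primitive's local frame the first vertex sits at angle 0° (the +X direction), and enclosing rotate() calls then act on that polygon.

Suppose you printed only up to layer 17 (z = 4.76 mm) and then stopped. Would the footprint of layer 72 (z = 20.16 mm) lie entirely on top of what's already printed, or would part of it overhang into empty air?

entirely on top

Compare the two slices. At z = 4.76: the cylinder does not reach this height (z outside [0, 4.5]); the cube at (8.5, 14.5) (footprint 20.5×23.5) is included at this height (area 481.75 mm²); Taking the union: only the 20.5×23.5 cube at (8.5, 14.5) is present, so the union is just that shape — area = 481.75 mm². At z = 20.16: the cylinder is not intersected at this z (z outside [0, 4.5]); the cube at (8.5, 14.5) is present — its section is the full 20.5×23.5 rectangle (area 481.75 mm²); Combining (union): only the 20.5×23.5 cube at (8.5, 14.5) is present, so the union is just that shape — area = 481.75 mm². Checking containment: the cross-section at z = 20.16 is a subset of the cross-section at z = 4.76.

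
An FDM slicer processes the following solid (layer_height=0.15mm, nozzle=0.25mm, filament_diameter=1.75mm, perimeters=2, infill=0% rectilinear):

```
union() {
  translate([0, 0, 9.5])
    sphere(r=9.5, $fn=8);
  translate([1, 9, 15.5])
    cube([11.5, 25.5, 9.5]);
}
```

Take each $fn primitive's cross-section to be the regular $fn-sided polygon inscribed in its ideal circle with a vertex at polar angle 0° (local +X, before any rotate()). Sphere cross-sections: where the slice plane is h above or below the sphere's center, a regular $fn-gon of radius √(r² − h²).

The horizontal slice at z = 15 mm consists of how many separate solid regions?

At z = 15 mm: the r=9.5 sphere contributes a regular 8-gon of circumradius √(9.5²−5.5²) = 7.746; the cube at (1, 9) does not reach this height (z outside [15.5, 25]); Merging all regions: only the r=9.5 sphere is present, so the union is just that shape — 1 connected region. The result has 1 disconnected region.

1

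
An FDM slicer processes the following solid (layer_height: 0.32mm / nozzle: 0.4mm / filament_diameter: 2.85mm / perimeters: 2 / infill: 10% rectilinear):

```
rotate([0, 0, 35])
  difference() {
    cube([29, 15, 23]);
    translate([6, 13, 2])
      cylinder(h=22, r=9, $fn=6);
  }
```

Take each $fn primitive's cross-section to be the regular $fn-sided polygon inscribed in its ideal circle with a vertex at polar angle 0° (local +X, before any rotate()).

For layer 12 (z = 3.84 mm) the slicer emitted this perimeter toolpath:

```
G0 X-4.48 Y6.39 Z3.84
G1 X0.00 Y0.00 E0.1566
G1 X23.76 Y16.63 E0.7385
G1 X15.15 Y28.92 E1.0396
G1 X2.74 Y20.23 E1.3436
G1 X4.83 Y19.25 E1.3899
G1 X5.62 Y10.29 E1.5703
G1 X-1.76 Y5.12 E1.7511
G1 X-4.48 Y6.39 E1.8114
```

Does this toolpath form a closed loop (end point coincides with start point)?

yes

Start point (G0): (-4.48, 6.39). End point (last G1): the path returns to the start — closed.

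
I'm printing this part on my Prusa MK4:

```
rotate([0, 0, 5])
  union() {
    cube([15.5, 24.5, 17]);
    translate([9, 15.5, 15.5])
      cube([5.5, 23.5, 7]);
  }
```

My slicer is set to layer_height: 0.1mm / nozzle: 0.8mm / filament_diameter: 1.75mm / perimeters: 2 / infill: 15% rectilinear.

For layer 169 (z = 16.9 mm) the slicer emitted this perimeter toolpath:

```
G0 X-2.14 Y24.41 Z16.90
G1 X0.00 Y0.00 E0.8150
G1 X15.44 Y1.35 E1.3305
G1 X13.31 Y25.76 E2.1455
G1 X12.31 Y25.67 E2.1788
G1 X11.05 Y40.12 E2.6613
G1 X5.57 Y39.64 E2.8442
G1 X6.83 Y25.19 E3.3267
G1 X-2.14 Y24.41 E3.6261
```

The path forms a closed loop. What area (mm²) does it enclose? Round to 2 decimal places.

Apply the shoelace formula to the sequence of (X, Y) vertices; enclosed area = 459.65 mm².

459.65 mm²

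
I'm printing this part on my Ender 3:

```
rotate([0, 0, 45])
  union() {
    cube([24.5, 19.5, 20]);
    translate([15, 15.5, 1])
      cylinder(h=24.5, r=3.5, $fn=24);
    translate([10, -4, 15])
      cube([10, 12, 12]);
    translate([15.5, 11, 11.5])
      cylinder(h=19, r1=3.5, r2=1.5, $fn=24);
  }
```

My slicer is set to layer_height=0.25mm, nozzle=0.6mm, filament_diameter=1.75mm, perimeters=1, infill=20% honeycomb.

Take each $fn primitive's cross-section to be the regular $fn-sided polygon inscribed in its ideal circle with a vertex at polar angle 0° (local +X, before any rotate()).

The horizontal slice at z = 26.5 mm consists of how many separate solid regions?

At z = 26.5 mm: the cube is absent (z outside [0, 20]); the cylinder at (15, 15.5) does not reach this height (z outside [1, 25.5]); the cube at (10, -4) (footprint 10×12) is included at this height; the cone at (15.5, 11) (r1=3.5→r2=1.5) has section circumradius 1.921 here — a regular 24-gon; Combining (union): the 2 present regions are separate (no shared area or edge), so areas and boundary lengths simply add and each stays a separate island — 2 connected regions; (rotated 45° about Z; rotation is an isometry so areas/perimeters/island counts are preserved). The result has 2 disconnected regions.

2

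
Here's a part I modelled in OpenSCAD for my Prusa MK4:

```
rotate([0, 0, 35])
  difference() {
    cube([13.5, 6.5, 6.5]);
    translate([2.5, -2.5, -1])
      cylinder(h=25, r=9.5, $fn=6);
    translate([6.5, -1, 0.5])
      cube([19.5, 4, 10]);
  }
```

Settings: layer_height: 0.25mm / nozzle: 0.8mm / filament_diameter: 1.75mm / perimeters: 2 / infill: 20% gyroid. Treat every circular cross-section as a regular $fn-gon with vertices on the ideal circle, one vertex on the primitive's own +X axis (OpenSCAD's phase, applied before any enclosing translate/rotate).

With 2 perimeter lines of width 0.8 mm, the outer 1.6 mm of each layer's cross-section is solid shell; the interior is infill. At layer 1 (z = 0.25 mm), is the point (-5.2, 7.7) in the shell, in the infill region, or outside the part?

At z = 0.25 mm: the cube is present — its section is the full 13.5×6.5 rectangle; the r=9.5 cylinder at (2.5, -2.5) gives a regular 6-gon of circumradius 9.5 (constant along its height); the cube at (6.5, -1) does not reach this height (z outside [0.5, 10.5]); Subtracting the remaining from the first: starting from the 13.5×6.5 cube, the r=9.5 cylinder at (2.5, -2.5) partially overlaps it — only the 50.99 mm² overlap (of its 234.48 mm²) is removed, clipping the outline — 1 connected region; (whole slice rotated 35° about Z — lengths, areas and connectivity unchanged). Overall, the cross-section is a single solid region. Undo the 35° rotation: the query point maps to (0.157, 9.290) in the un-rotated model frame. The nearest boundary edge runs (0.00, 6.50)→(13.50, 6.50); distance from the point to it = 2.79 mm. The point is not inside any of the regions above, so it lies outside the cross-section (2.79 mm from the nearest boundary).

outside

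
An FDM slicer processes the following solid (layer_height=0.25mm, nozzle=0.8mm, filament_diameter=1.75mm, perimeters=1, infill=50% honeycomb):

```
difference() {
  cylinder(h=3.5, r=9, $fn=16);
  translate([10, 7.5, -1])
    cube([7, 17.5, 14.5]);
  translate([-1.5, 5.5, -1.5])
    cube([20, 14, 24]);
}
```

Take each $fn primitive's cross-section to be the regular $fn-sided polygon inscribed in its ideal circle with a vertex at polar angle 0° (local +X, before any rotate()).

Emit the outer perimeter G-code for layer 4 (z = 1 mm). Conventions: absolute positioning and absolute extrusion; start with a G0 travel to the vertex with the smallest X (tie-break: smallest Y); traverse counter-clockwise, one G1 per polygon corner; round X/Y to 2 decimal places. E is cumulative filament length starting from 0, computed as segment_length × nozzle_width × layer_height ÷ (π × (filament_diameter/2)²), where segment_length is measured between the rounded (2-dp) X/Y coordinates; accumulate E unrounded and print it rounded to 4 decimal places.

At z = 1 mm: the r=9 cylinder contributes a regular 16-gon of circumradius 9; the cube at (10, 7.5) (footprint 7×17.5) is included at this height; the cube at (-1.5, 5.5) (footprint 20×14) is included at this height; Subtracting the remaining from the first: starting from the r=9 cylinder, the 7×17.5 cube at (10, 7.5) misses the remaining region (no effect); the 20×14 cube at (-1.5, 5.5) partially overlaps it — only the 21.52 mm² overlap (of its 280.00 mm²) is removed, clipping the outline — 1 connected region. The outline is a single polygon with 16 vertices. Extrusion per mm of travel: 0.8 × 0.25 / (π × 0.875²) = 0.083150. Accumulating E over each segment gives final E = 4.8403.

G0 X-9.00 Y0.00 Z1.00
G1 X-8.31 Y-3.44 E0.2917
G1 X-6.36 Y-6.36 E0.5837
G1 X-3.44 Y-8.31 E0.8757
G1 X0.00 Y-9.00 E1.1674
G1 X3.44 Y-8.31 E1.4591
G1 X6.36 Y-6.36 E1.7511
G1 X8.31 Y-3.44 E2.0431
G1 X9.00 Y0.00 E2.3348
G1 X8.31 Y3.44 E2.6265
G1 X6.94 Y5.50 E2.8322
G1 X-1.50 Y5.50 E3.5340
G1 X-1.50 Y8.70 E3.8001
G1 X-3.44 Y8.31 E3.9646
G1 X-6.36 Y6.36 E4.2566
G1 X-8.31 Y3.44 E4.5486
G1 X-9.00 Y0.00 E4.8403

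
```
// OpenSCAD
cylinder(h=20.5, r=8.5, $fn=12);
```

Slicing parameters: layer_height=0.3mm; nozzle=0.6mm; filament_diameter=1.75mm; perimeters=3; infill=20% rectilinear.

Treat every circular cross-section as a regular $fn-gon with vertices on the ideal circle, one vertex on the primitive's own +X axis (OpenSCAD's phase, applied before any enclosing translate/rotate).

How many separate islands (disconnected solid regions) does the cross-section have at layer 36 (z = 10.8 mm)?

1

At z = 10.8 mm: the r=8.5 cylinder contributes a regular 12-gon of circumradius 8.5. Overall, the cross-section is a single solid region. Island count = 1.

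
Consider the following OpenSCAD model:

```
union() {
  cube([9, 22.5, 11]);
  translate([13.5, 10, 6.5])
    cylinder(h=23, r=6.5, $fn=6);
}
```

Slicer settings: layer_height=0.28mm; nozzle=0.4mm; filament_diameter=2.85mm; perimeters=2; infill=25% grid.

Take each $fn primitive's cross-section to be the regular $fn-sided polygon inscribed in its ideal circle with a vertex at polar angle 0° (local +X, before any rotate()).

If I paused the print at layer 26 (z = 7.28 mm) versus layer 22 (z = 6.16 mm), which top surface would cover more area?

layer 26 (z = 7.28 mm)

Layer 26 (z = 7.28): the 9×22.5 cube contributes its full rectangle (area 202.50 mm²); the cylinder at (13.5, 10): section is a regular 6-gon, circumradius r=6.5 (area = (6/2)·6.500²·sin(360°/6) = 109.77 mm²); Combining (union): the regions partially overlap — summed areas 312.27 mm² minus the doubly-counted overlap 6.93 mm² gives 305.34 mm² — area = 305.34 mm². So its area = 305.34 mm². Layer 22 (z = 6.16): the 9×22.5 cube contributes its full rectangle (area 202.50 mm²); the cylinder at (13.5, 10) is absent (z outside [6.5, 29.5]); Taking the union: only the 9×22.5 cube is present, so the union is just that shape — area = 202.50 mm². So its area = 202.50 mm². Layer 26 is larger (305.34 vs 202.50 mm²).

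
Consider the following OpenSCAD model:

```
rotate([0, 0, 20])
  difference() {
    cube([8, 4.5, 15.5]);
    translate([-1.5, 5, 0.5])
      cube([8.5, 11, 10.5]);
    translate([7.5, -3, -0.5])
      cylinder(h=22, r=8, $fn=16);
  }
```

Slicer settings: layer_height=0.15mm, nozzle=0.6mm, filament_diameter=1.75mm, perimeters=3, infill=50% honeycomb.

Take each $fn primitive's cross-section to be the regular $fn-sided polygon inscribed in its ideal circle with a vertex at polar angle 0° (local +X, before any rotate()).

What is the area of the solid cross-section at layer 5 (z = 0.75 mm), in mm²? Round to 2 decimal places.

At z = 0.75 mm: the cube (footprint 8×4.5) is included at this height (area 36.00 mm²); the cube at (-1.5, 5) (footprint 8.5×11) is included at this height (area 93.50 mm²); the cylinder at (7.5, -3): section is a regular 16-gon, circumradius r=8 (area = (16/2)·8.000²·sin(360°/16) = 195.93 mm²); Subtracting the remaining from the first: starting from the 8×4.5 cube (36.00 mm²), the 8.5×11 cube at (-1.5, 5) misses the remaining region (no effect); the r=8 cylinder at (7.5, -3) partially overlaps it — only the 27.50 mm² overlap (of its 195.93 mm²) is removed, clipping the outline — area = 8.50 mm²; (whole slice rotated 20° about Z — lengths, areas and connectivity unchanged). Overall, the cross-section is a single solid region. Net area = 8.50 mm².

8.50 mm²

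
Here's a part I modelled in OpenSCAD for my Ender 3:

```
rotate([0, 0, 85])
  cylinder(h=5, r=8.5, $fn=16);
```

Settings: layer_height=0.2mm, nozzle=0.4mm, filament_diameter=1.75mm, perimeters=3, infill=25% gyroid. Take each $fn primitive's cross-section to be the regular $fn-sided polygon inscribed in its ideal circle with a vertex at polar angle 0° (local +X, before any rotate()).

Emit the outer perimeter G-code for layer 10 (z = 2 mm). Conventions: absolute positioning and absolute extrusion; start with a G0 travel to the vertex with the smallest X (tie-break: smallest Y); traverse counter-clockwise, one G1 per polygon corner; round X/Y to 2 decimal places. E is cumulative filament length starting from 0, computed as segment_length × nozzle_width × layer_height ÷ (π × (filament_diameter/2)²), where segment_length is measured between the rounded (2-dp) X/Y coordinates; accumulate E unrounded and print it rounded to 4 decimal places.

G0 X-8.47 Y0.74 Z2.00
G1 X-8.11 Y-2.56 E0.1104
G1 X-6.51 Y-5.46 E0.2206
G1 X-3.92 Y-7.54 E0.3311
G1 X-0.74 Y-8.47 E0.4413
G1 X2.56 Y-8.11 E0.5517
G1 X5.46 Y-6.51 E0.6618
G1 X7.54 Y-3.92 E0.7723
G1 X8.47 Y-0.74 E0.8825
G1 X8.11 Y2.56 E0.9929
G1 X6.51 Y5.46 E1.1031
G1 X3.92 Y7.54 E1.2136
G1 X0.74 Y8.47 E1.3238
G1 X-2.56 Y8.11 E1.4342
G1 X-5.46 Y6.51 E1.5443
G1 X-7.54 Y3.92 E1.6548
G1 X-8.47 Y0.74 E1.7650

At z = 2 mm: the r=8.5 cylinder gives a regular 16-gon of circumradius 8.5 (constant along its height); (whole slice rotated 85° about Z — lengths, areas and connectivity unchanged). The outline is a single polygon with 16 vertices. Extrusion per mm of travel: 0.4 × 0.2 / (π × 0.875²) = 0.033260. Accumulating E over each segment gives final E = 1.7650.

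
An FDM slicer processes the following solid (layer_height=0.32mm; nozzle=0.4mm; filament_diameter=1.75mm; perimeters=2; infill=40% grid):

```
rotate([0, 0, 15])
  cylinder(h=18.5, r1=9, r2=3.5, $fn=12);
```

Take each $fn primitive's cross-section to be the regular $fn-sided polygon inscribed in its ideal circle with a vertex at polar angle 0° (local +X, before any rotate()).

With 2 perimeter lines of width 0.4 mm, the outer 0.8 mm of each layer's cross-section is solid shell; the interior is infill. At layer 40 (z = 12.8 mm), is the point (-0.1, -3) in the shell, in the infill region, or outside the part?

infill

At z = 12.8 mm: the cone: at t=0.692 of its height the radius interpolates to r₁+(r₂−r₁)t = 5.195, giving a regular 12-gon of that circumradius; (rotated 15° about Z; rotation is an isometry so areas/perimeters/island counts are preserved). Overall, the cross-section is a single solid region. Undo the 15° rotation: the query point maps to (-0.873, -2.872) in the un-rotated model frame. The nearest boundary edge runs (-2.60, -4.50)→(-0.00, -5.19); distance from the point to it = 2.02 mm. The point is inside the cross-section and 2.02 mm from the nearest boundary — more than the 0.8 mm shell width (2 × 0.4), so it's in the infill interior.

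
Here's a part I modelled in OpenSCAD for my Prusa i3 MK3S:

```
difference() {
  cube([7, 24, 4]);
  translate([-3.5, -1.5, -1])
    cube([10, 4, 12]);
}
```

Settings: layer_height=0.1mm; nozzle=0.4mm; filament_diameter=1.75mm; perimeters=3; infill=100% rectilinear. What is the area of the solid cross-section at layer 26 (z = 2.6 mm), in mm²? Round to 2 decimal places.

151.75 mm²

At z = 2.6 mm: the cube is present — its section is the full 7×24 rectangle (area 168.00 mm²); the cube at (-3.5, -1.5) is present — its section is the full 10×4 rectangle (area 40.00 mm²); Subtracting the remaining from the first: starting from the 7×24 cube (168.00 mm²), the 10×4 cube at (-3.5, -1.5) partially overlaps it — only the 16.25 mm² overlap (of its 40.00 mm²) is removed, clipping the outline — area = 151.75 mm². Overall, the cross-section is a single solid region. Net area = 151.75 mm².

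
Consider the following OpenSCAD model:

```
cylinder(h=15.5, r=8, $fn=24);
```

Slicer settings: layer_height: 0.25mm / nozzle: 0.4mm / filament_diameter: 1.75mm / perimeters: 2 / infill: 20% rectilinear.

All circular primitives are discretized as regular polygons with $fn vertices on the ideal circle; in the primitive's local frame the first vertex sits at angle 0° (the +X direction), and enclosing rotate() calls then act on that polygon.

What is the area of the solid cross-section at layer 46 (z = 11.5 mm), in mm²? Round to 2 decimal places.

At z = 11.5 mm: the r=8 cylinder gives a regular 24-gon of circumradius 8 (constant along its height) (area = (24/2)·8.000²·sin(360°/24) = 198.77 mm²). Overall, the cross-section is a single solid region. Net area = 198.77 mm².

198.77 mm²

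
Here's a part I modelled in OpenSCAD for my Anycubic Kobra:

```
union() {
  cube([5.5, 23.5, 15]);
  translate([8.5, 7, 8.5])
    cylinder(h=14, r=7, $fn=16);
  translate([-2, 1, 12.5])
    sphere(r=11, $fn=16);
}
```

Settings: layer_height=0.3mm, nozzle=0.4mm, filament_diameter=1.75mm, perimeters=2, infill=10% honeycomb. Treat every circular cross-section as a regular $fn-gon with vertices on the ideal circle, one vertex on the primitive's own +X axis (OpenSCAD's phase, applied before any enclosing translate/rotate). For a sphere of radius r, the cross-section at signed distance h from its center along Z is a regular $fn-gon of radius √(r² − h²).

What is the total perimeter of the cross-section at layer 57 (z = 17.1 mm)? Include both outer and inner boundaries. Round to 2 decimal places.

At z = 17.1 mm: the cube is not intersected at this z (z outside [0, 15]); the r=7 cylinder at (8.5, 7) gives a regular 16-gon of circumradius 7 (constant along its height) (perimeter = 2·16·7.000·sin(180°/16) = 43.70 mm); the r=11 sphere at (-2, 1) slices to a regular 16-gon of circumradius 9.992 (√(r²−h²) with h=4.6 from center) (perimeter = 2·16·9.992·sin(180°/16) = 62.38 mm); Merging all regions: the regions partially overlap (shared area 36.56 mm²), so the edge portions inside another operand are dropped and the merged outline is re-measured after clipping — boundary = 80.68 mm. Overall, the cross-section is a single solid region. Total boundary length (outer) = 80.68 mm.

80.68 mm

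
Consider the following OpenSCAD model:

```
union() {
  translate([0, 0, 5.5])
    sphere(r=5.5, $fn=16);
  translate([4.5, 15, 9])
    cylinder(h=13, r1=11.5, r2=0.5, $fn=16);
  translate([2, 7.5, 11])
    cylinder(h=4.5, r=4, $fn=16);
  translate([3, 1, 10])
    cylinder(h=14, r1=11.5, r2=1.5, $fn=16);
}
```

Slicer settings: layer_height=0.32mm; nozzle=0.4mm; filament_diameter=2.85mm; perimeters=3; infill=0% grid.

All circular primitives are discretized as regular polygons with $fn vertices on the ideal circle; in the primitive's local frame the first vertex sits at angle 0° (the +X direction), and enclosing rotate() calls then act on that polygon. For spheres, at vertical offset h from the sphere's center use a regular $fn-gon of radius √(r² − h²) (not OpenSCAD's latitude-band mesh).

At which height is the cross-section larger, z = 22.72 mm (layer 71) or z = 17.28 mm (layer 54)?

layer 54 (z = 17.28 mm)

Layer 71 (z = 22.72): the sphere is absent (|z−center|=17.220 > r=5.5); the cone at (4.5, 15) is absent (z outside [9, 22]); the cylinder at (2, 7.5) does not reach this height (z outside [11, 15.5]); the cone at (3, 1) (r1=11.5→r2=1.5) has section circumradius 2.414 here — a regular 16-gon (area = (16/2)·2.414²·sin(360°/16) = 17.84 mm²); Combining (union): only the cone at (3, 1) is present, so the union is just that shape — area = 17.84 mm². So its area = 17.84 mm². Layer 54 (z = 17.28): the sphere does not reach this height (|z−center|=11.780 > r=5.5); the cone at (4.5, 15) contributes a regular 16-gon of circumradius 4.494 (interpolated between r1=11.5 and r2=0.5 at t=0.637) (area = (16/2)·4.494²·sin(360°/16) = 61.83 mm²); the cylinder at (2, 7.5) is absent (z outside [11, 15.5]); the cone at (3, 1) contributes a regular 16-gon of circumradius 6.300 (interpolated between r1=11.5 and r2=1.5 at t=0.520) (area = (16/2)·6.300²·sin(360°/16) = 121.51 mm²); Merging all regions: the 2 present regions are separate (no shared area or edge), so areas and boundary lengths simply add and each stays a separate island — area = 183.33 mm². So its area = 183.33 mm². Layer 54 is larger (183.33 vs 17.84 mm²).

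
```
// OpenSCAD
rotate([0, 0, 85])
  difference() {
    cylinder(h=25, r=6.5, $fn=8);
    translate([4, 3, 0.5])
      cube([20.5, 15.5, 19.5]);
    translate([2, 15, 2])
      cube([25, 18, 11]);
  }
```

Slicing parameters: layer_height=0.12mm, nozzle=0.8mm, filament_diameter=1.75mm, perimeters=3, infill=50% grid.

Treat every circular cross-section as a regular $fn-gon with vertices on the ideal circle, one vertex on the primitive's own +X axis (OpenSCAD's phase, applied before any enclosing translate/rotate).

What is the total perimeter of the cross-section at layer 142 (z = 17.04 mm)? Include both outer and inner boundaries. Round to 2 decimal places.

At z = 17.04 mm: the r=6.5 cylinder gives a regular 8-gon of circumradius 6.5 (constant along its height) (perimeter = 2·8·6.500·sin(180°/8) = 39.80 mm); the 20.5×15.5 cube at (4, 3) contributes its full rectangle (perimeter 72.00 mm); the cube at (2, 15) is not intersected at this z (z outside [2, 13]); Subtracting the remaining from the first: starting from the r=6.5 cylinder, the 20.5×15.5 cube at (4, 3) partially overlaps it — only the 1.55 mm² overlap (of its 317.75 mm²) is removed, clipping the outline — boundary = 40.53 mm; (whole slice rotated 85° about Z — lengths, areas and connectivity unchanged). Overall, the cross-section is a single solid region. Total boundary length (outer) = 40.53 mm.

40.53 mm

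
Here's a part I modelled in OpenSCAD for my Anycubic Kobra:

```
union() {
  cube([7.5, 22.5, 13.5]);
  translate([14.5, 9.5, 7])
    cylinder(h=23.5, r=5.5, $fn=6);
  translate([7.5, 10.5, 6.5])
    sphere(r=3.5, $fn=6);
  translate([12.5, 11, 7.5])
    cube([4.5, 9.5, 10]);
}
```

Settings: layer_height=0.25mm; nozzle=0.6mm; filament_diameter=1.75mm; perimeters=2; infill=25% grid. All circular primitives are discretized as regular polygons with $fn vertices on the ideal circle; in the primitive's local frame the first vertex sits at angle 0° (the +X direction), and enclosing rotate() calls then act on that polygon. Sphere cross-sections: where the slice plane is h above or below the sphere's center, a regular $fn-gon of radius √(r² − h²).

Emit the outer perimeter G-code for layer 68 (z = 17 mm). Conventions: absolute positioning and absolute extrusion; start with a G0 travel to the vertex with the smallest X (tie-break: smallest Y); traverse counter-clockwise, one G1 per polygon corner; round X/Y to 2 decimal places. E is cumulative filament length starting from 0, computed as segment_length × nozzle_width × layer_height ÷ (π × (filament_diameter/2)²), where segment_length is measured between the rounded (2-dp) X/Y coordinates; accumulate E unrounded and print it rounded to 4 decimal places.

At z = 17 mm: the cube does not reach this height (z outside [0, 13.5]); the r=5.5 cylinder at (14.5, 9.5) gives a regular 6-gon of circumradius 5.5 (constant along its height); the sphere at (7.5, 10.5) does not reach this height (|z−center|=10.500 > r=3.5); the 4.5×9.5 cube at (12.5, 11) contributes its full rectangle; Combining (union): the regions partially overlap (shared area 14.68 mm²), so overlapping operands fuse into one piece — 1 connected region. The outline is a single polygon with 10 vertices. Extrusion per mm of travel: 0.6 × 0.25 / (π × 0.875²) = 0.062363. Accumulating E over each segment gives final E = 2.8356.

G0 X9.00 Y9.50 Z17.00
G1 X11.75 Y4.74 E0.3428
G1 X17.25 Y4.74 E0.6858
G1 X20.00 Y9.50 E1.0286
G1 X17.25 Y14.26 E1.3715
G1 X17.00 Y14.26 E1.3871
G1 X17.00 Y20.50 E1.7762
G1 X12.50 Y20.50 E2.0568
G1 X12.50 Y14.26 E2.4460
G1 X11.75 Y14.26 E2.4928
G1 X9.00 Y9.50 E2.8356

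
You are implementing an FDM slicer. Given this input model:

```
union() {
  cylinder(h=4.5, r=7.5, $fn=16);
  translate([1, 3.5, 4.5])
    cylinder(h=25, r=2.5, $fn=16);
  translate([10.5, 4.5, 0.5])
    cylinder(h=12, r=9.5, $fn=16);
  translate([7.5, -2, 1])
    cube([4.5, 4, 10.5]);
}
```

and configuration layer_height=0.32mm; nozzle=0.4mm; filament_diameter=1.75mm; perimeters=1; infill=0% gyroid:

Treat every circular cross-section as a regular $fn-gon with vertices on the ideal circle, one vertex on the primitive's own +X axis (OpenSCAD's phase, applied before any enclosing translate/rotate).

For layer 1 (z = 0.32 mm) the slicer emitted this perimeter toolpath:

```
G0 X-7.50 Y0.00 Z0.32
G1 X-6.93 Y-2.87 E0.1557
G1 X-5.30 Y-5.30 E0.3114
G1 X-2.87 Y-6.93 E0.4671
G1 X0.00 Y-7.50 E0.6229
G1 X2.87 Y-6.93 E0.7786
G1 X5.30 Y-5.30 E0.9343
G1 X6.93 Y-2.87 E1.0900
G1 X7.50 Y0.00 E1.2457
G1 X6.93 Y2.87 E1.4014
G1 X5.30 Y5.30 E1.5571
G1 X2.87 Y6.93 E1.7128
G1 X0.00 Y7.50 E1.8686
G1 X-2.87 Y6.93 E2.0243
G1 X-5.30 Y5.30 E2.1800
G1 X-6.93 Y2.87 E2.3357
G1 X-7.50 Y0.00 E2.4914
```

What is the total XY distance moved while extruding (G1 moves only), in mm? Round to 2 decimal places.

46.82 mm

Sum the Euclidean lengths of each G1 segment: total = 46.82 mm.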